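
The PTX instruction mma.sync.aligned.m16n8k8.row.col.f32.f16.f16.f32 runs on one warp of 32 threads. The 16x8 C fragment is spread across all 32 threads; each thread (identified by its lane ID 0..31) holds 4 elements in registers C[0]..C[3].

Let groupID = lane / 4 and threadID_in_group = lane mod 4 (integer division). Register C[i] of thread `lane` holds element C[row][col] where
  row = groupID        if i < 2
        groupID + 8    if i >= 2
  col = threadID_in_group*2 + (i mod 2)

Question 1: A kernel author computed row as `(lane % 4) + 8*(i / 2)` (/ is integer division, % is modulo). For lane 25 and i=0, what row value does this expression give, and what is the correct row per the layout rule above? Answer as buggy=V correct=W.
buggy=1 correct=6

`(lane % 4) + 8*(i / 2)`[25,0]->1
L=25->g=25>>2=6, t=25&3=1
[0]->row 6+0=6  col 1·2+0=2
row: 1 vs 6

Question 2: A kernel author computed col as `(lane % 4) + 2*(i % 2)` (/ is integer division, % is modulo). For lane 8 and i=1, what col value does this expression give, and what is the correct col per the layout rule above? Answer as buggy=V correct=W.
`(lane % 4) + 2*(i % 2)`[8,1]→2
L=8→G=8>>2=2, T=8&3=0
[1]→row 2+0=2  col 0·2+1=1
col: 2 vs 1

buggy=2 correct=1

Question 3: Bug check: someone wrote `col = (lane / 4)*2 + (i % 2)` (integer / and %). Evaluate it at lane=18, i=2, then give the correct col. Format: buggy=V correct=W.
buggy=8 correct=4

`(lane / 4)*2 + (i % 2)`[18,2]->8
lane 18: g=4 (18/4), t=2 (18%4)
i=2: r=4+8=12, c=2*2+0=4
col: 8 vs 4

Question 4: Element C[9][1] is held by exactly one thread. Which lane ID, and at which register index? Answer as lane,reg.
r=9⇒gr=1,Rb=1  c=1⇒th=0,odd=1
L=1*4+0=4  i=1*2+1=3

4,3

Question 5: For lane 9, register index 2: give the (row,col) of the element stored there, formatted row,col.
10,2

lane 9: gr=2 (9/4), th=1 (9%4)
i=2: r=2+8=10, c=1*2+0=2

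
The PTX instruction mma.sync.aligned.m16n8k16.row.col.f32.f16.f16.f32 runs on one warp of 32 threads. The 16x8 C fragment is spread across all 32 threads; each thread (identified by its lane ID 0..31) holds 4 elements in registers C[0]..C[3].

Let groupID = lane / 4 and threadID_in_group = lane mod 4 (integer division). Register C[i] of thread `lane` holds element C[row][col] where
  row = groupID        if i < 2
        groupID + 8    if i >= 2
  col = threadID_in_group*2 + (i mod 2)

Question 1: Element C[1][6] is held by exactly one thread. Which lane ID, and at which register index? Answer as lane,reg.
r=1→G=1,rhi=0  c=6→T=3,p=0
L=1*4+3=7  i=0*2+0=0

7,0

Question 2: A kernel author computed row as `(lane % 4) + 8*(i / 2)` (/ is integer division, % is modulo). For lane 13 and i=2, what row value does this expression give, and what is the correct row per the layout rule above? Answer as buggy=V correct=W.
`(lane % 4) + 8*(i / 2)`[13,2]->9
lane 13->13/4=3, 13 mod 4=1
i=2  r:3+8->11  c:2·1+0->2
row: 9 vs 11

buggy=9 correct=11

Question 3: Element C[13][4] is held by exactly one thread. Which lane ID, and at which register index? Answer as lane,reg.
r:13=>grp=5,rB=1  c:4=>tig=2,lo=0
L=5*4+2=22  i=1*2+0=2

22,2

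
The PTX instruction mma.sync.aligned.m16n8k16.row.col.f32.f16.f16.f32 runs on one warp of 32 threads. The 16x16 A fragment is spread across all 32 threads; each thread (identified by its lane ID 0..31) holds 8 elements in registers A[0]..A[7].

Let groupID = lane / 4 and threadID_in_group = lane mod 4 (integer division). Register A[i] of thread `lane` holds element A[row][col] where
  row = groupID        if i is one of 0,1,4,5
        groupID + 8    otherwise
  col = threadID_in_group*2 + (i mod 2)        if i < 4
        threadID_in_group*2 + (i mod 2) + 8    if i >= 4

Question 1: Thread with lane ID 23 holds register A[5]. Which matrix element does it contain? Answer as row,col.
5,15

L=23→G=23>>2=5, T=23&3=3
[5]→row 5+0=5  col 3·2+1+8=15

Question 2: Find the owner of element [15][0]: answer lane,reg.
r: 15->gid=7,r8=1  c: 0->c8=0,tid=0,i&1=0
L=7*4+0=28  i=0*4+1*2+0=2

28,2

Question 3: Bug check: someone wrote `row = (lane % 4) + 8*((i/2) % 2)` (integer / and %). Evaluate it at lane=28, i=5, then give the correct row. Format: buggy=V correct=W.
`(lane % 4) + 8*((i/2) % 2)`[28,5]->0
lane 28: g=7 (28/4), t=0 (28%4)
i=5: r=7+0=7, c=0*2+1+8=9
row: 0 vs 7

buggy=0 correct=7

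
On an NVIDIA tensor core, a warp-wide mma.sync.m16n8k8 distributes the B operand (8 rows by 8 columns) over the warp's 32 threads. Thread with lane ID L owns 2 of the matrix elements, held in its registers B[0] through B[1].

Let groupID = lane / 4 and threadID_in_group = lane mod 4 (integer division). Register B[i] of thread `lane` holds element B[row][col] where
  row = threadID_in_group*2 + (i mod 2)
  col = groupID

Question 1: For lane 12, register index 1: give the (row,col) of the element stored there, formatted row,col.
lane 12→12/4=3, 12 mod 4=0
i=1  r:2·0+1→1  c:3

1,3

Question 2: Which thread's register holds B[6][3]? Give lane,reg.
15,0

c:3=>grp=3  r:6=>tig=3,lo=0
L=3*4+3=15  i=0=0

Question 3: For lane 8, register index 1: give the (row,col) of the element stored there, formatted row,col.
8: gr=2,th=0
[1] (0*2+1,2) = (1,2)

1,2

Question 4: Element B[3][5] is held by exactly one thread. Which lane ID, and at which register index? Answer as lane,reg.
c:5=>grp=5  r:3=>tig=1,lo=1
L=5*4+1=21  i=1=1

21,1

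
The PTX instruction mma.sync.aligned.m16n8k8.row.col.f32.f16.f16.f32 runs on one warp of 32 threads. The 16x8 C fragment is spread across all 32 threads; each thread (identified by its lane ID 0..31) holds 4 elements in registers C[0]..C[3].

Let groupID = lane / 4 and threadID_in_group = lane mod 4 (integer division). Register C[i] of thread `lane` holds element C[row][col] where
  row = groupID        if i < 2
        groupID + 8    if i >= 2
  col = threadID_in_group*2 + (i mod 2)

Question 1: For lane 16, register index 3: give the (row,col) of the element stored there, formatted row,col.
lane 16: g=4 (16/4), t=0 (16%4)
i=3: r=4+8=12, c=0*2+1=1

12,1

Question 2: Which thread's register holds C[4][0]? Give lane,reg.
r:4=>grp=4,rB=0  c:0=>tig=0,lo=0
L=4*4+0=16  i=0*2+0=0

16,0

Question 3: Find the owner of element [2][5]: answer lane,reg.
10,1

r=2->g=2,rb=0  c=5->t=2,b0=1
L=2*4+2=10  i=0*2+1=1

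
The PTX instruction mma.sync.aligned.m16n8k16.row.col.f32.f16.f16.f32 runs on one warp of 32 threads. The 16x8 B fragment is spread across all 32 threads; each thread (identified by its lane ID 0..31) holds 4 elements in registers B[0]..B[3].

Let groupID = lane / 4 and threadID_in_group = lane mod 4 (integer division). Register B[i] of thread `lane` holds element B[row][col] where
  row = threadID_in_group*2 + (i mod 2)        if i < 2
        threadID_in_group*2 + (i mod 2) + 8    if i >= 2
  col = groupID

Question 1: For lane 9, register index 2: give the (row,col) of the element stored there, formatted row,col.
10,2

lane 9->9/4=2, 9 mod 4=1
i=2  r:2·1+0+8->10  c:2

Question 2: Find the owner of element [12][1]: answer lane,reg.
c: 1->gid=1  r: 12->r8=1,tid=2,i&1=0
L=1*4+2=6  i=1*2+0=2

6,2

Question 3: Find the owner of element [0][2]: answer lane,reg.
8,0

c=2->g=2  r=0->rb=0,t=0,b0=0
L=2*4+0=8  i=0*2+0=0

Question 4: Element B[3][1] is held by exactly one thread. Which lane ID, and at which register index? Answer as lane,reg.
c:1=>grp=1  r:3=>rB=0,tig=1,lo=1
L=1*4+1=5  i=0*2+1=1

5,1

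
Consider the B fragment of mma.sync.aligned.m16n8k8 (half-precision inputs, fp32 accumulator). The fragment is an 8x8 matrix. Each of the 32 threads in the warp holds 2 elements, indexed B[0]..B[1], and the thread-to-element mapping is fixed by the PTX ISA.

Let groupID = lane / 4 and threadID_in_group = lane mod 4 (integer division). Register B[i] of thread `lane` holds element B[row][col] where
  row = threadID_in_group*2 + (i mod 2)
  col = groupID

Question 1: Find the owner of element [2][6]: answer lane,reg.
c=6→G=6  r=2→T=1,p=0
L=6*4+1=25  i=0=0

25,0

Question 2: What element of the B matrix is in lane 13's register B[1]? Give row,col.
3,3

lane 13: g=3 (13/4), t=1 (13%4)
i=1: r=1*2+1=3, c=g=3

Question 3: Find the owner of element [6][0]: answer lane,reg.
c=0->g=0  r=6->t=3,b0=0
L=0*4+3=3  i=0=0

3,0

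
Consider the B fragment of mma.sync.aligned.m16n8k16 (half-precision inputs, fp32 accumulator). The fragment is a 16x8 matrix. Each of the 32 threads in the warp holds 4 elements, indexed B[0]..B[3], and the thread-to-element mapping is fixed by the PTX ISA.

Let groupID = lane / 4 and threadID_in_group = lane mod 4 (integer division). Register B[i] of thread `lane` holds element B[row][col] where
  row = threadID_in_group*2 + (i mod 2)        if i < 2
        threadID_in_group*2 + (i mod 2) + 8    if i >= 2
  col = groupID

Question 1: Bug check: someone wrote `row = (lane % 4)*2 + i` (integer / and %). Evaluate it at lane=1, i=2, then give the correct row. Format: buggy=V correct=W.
`(lane % 4)*2 + i`[1,2]=>4
1: grp=0,tig=1
[2] (1*2+0+8,0) = (10,0)
row: 4 vs 10

buggy=4 correct=10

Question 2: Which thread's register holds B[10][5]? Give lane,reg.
21,2

c=5->g=5  r=10->rb=1,t=1,b0=0
L=5*4+1=21  i=1*2+0=2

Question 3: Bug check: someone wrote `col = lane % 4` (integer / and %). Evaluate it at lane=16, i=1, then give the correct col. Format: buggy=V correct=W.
buggy=0 correct=4

`lane % 4`[16,1]->0
L=16->g=16>>2=4, t=16&3=0
[1]->row 0·2+1+0=1  col g=4
col: 0 vs 4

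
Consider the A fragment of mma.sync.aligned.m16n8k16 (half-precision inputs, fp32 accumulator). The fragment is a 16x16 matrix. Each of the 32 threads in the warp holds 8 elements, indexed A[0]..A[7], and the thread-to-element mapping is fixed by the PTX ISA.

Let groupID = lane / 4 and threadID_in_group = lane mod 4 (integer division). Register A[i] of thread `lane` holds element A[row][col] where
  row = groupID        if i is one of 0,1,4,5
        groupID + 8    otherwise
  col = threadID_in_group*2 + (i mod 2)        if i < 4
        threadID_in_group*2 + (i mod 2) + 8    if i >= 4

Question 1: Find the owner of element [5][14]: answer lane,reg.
r=5→G=5,rhi=0  c=14→chi=1,T=3,p=0
L=5*4+3=23  i=1*4+0*2+0=4

23,4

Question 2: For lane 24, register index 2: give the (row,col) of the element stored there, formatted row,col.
L=24=>grp=24>>2=6, tig=24&3=0
[2]=>row 6+8=14  col 0·2+0+0=0

14,0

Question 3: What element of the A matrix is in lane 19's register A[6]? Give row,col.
19: g=4,t=3
[6] (4+8,3*2+0+8) = (12,14)

12,14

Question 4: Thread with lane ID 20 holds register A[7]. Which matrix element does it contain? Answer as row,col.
13,9

20: G=5,T=0
[7] (5+8,0*2+1+8) = (13,9)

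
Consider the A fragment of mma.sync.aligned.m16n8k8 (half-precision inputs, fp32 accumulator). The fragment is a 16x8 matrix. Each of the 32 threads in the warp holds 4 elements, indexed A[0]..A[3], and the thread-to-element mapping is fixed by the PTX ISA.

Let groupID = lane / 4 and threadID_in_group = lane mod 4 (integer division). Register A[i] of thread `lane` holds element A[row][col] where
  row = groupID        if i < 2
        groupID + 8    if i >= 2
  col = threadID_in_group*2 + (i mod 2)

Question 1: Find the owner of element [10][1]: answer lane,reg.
r: 10->gid=2,r8=1  c: 1->tid=0,i&1=1
L=2*4+0=8  i=1*2+1=3

8,3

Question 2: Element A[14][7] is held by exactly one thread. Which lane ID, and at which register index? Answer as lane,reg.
27,3

r=14⇒gr=6,Rb=1  c=7⇒th=3,odd=1
L=6*4+3=27  i=1*2+1=3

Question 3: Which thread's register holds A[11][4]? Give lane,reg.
14,2

r:11=>grp=3,rB=1  c:4=>tig=2,lo=0
L=3*4+2=14  i=1*2+0=2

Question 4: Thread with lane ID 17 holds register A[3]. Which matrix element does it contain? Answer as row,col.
12,3

lane 17: G=4 (17/4), T=1 (17%4)
i=3: r=4+8=12, c=1*2+1=3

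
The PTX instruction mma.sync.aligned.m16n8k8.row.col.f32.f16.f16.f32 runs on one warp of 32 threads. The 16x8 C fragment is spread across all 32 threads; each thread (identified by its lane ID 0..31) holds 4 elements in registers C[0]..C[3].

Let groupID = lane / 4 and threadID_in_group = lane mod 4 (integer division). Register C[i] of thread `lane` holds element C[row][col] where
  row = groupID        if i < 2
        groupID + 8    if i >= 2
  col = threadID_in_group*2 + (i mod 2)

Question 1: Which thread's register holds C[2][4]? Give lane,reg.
r=2⇒gr=2,Rb=0  c=4⇒th=2,odd=0
L=2*4+2=10  i=0*2+0=0

10,0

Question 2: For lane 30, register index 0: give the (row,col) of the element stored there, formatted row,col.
7,4

lane 30: g=7 (30/4), t=2 (30%4)
i=0: r=7+0=7, c=2*2+0=4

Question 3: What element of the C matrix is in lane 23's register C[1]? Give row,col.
lane 23: gid=5 (23/4), tid=3 (23%4)
i=1: r=5+0=5, c=3*2+1=7

5,7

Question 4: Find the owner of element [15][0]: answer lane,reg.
28,2

r:15=>grp=7,rB=1  c:0=>tig=0,lo=0
L=7*4+0=28  i=1*2+0=2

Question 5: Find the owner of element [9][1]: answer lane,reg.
r=9⇒gr=1,Rb=1  c=1⇒th=0,odd=1
L=1*4+0=4  i=1*2+1=3

4,3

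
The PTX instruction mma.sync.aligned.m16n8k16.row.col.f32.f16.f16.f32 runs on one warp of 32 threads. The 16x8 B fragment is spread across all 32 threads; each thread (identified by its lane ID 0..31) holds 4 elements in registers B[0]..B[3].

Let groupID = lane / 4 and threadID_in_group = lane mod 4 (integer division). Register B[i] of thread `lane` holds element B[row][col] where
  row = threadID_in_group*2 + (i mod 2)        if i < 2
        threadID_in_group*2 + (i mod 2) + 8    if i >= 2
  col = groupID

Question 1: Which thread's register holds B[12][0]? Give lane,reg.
2,2

c=0→G=0  r=12→rhi=1,T=2,p=0
L=0*4+2=2  i=1*2+0=2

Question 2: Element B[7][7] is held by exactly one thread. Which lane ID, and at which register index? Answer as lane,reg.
31,1

c=7→G=7  r=7→rhi=0,T=3,p=1
L=7*4+3=31  i=0*2+1=1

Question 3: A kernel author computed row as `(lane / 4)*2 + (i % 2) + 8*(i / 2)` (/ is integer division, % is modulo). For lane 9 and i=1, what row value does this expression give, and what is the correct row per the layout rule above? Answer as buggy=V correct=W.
buggy=5 correct=3

`(lane / 4)*2 + (i % 2) + 8*(i / 2)`[9,1]=>5
9: grp=2,tig=1
[1] (1*2+1+0,2) = (3,2)
row: 5 vs 3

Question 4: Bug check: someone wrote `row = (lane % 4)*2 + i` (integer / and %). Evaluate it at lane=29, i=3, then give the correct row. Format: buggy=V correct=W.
buggy=5 correct=11

`(lane % 4)*2 + i`[29,3]⇒5
lane 29⇒29/4=7, 29 mod 4=1
i=3  r:2·1+1+8⇒11  c:7
row: 5 vs 11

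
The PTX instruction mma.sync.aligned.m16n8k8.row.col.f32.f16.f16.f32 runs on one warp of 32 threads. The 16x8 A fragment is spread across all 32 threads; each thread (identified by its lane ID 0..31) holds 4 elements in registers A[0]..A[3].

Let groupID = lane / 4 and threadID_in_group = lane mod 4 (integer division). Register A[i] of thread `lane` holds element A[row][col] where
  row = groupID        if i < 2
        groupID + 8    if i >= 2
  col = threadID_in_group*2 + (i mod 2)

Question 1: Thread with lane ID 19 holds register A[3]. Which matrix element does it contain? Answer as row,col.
lane 19: g=4 (19/4), t=3 (19%4)
i=3: r=4+8=12, c=3*2+1=7

12,7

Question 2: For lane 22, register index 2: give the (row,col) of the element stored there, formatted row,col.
L=22=>grp=22>>2=5, tig=22&3=2
[2]=>row 5+8=13  col 2·2+0=4

13,4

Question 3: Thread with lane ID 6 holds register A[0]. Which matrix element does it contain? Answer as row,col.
L=6=>grp=6>>2=1, tig=6&3=2
[0]=>row 1+0=1  col 2·2+0=4

1,4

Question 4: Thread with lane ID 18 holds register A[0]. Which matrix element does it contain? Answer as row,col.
lane 18⇒18/4=4, 18 mod 4=2
i=0  r:4+0⇒4  c:2·2+0⇒4

4,4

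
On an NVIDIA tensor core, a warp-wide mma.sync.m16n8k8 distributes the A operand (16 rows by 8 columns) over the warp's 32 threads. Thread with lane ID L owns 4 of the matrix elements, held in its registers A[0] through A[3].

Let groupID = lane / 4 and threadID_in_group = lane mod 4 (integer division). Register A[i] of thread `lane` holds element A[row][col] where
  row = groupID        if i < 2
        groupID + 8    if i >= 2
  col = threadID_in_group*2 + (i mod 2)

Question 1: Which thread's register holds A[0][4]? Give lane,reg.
r: 0->gid=0,r8=0  c: 4->tid=2,i&1=0
L=0*4+2=2  i=0*2+0=0

2,0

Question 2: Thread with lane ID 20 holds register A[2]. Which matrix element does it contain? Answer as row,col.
lane 20: grp=5 (20/4), tig=0 (20%4)
i=2: r=5+8=13, c=0*2+0=0

13,0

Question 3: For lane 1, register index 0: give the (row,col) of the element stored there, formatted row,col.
0,2

1: grp=0,tig=1
[0] (0+0,1*2+0) = (0,2)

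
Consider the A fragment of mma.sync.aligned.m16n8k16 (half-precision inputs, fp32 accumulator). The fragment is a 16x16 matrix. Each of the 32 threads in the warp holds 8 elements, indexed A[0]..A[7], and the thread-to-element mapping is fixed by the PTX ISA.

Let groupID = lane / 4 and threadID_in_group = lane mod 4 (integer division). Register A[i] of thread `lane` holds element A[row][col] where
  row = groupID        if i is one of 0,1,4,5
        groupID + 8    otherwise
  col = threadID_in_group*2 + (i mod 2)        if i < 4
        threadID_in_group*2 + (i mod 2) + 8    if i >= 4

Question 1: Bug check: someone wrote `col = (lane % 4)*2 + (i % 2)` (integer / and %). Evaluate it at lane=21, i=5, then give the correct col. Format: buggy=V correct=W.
`(lane % 4)*2 + (i % 2)`[21,5]→3
L=21→G=21>>2=5, T=21&3=1
[5]→row 5+0=5  col 1·2+1+8=11
col: 3 vs 11

buggy=3 correct=11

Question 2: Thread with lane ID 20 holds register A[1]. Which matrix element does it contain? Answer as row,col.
20: gid=5,tid=0
[1] (5+0,0*2+1+0) = (5,1)

5,1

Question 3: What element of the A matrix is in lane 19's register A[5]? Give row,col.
lane 19: gr=4 (19/4), th=3 (19%4)
i=5: r=4+0=4, c=3*2+1+8=15

4,15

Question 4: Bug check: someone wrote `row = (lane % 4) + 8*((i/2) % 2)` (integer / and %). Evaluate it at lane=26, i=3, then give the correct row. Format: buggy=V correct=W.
buggy=10 correct=14

`(lane % 4) + 8*((i/2) % 2)`[26,3]->10
26: g=6,t=2
[3] (6+8,2*2+1+0) = (14,5)
row: 10 vs 14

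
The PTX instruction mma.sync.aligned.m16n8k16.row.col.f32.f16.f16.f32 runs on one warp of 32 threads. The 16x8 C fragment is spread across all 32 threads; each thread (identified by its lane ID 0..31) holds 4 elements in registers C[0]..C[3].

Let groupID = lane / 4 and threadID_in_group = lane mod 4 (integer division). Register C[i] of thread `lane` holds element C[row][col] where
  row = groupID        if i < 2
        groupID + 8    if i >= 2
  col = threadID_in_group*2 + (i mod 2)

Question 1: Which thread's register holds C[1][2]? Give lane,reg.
r=1->g=1,rb=0  c=2->t=1,b0=0
L=1*4+1=5  i=0*2+0=0

5,0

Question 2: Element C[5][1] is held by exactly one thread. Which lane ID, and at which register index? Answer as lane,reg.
r=5⇒gr=5,Rb=0  c=1⇒th=0,odd=1
L=5*4+0=20  i=0*2+1=1

20,1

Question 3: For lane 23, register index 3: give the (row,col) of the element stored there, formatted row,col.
13,7

lane 23: gr=5 (23/4), th=3 (23%4)
i=3: r=5+8=13, c=3*2+1=7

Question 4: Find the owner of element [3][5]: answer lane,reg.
14,1

r=3->g=3,rb=0  c=5->t=2,b0=1
L=3*4+2=14  i=0*2+1=1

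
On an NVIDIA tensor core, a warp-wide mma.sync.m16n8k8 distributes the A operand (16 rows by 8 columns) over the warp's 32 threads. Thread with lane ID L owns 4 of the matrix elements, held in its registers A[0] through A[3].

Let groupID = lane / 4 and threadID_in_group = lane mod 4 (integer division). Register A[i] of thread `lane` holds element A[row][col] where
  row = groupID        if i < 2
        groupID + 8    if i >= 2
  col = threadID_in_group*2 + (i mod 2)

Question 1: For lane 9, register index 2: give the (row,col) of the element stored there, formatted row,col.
L=9->gid=9>>2=2, tid=9&3=1
[2]->row 2+8=10  col 1·2+0=2

10,2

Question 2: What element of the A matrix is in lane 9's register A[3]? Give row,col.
L=9→G=9>>2=2, T=9&3=1
[3]→row 2+8=10  col 1·2+1=3

10,3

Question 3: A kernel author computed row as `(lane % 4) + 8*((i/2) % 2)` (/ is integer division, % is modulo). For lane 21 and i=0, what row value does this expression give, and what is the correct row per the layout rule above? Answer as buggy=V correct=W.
`(lane % 4) + 8*((i/2) % 2)`[21,0]→1
21: G=5,T=1
[0] (5+0,1*2+0) = (5,2)
row: 1 vs 5

buggy=1 correct=5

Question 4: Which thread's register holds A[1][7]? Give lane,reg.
r=1⇒gr=1,Rb=0  c=7⇒th=3,odd=1
L=1*4+3=7  i=0*2+1=1

7,1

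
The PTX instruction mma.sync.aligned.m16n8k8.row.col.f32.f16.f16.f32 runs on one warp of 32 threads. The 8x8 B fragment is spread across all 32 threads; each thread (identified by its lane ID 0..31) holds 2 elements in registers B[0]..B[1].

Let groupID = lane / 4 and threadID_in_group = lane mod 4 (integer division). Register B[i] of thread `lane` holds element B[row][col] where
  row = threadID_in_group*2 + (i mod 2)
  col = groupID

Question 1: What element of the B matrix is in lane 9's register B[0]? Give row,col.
2,2

lane 9: gr=2 (9/4), th=1 (9%4)
i=0: r=1*2+0=2, c=gr=2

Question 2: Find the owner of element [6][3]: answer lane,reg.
c=3⇒gr=3  r=6⇒th=3,odd=0
L=3*4+3=15  i=0=0

15,0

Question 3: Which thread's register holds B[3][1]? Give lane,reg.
c: 1->gid=1  r: 3->tid=1,i&1=1
L=1*4+1=5  i=1=1

5,1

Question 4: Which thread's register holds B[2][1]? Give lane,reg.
5,0

c=1⇒gr=1  r=2⇒th=1,odd=0
L=1*4+1=5  i=0=0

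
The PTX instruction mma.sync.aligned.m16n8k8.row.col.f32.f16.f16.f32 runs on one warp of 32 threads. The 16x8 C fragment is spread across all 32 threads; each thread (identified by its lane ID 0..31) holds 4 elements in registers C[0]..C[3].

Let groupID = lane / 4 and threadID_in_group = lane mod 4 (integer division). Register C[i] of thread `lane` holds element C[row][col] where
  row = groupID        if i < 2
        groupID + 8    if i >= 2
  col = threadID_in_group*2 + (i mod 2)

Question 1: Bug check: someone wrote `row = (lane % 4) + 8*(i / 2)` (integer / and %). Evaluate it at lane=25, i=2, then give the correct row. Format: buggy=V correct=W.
buggy=9 correct=14

`(lane % 4) + 8*(i / 2)`[25,2]⇒9
L=25⇒gr=25>>2=6, th=25&3=1
[2]⇒row 6+8=14  col 1·2+0=2
row: 9 vs 14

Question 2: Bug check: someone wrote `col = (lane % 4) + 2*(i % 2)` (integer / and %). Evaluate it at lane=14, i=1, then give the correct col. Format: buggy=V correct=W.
buggy=4 correct=5

`(lane % 4) + 2*(i % 2)`[14,1]=>4
L=14=>grp=14>>2=3, tig=14&3=2
[1]=>row 3+0=3  col 2·2+1=5
col: 4 vs 5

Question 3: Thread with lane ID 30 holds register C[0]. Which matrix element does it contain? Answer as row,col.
7,4

L=30->g=30>>2=7, t=30&3=2
[0]->row 7+0=7  col 2·2+0=4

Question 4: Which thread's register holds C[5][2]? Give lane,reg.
r=5->g=5,rb=0  c=2->t=1,b0=0
L=5*4+1=21  i=0*2+0=0

21,0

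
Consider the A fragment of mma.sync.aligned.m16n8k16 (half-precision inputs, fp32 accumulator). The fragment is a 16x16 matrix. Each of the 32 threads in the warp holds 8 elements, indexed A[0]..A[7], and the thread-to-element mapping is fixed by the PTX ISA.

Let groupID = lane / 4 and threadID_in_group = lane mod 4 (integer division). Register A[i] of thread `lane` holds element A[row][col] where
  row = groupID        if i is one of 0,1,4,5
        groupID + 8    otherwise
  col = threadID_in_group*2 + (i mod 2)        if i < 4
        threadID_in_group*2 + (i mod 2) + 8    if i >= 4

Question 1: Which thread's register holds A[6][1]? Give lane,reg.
r=6⇒gr=6,Rb=0  c=1⇒Cb=0,th=0,odd=1
L=6*4+0=24  i=0*4+0*2+1=1

24,1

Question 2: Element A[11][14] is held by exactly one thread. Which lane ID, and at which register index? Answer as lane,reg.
r=11⇒gr=3,Rb=1  c=14⇒Cb=1,th=3,odd=0
L=3*4+3=15  i=1*4+1*2+0=6

15,6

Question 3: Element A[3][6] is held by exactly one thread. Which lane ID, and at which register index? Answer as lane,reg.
r: 3->gid=3,r8=0  c: 6->c8=0,tid=3,i&1=0
L=3*4+3=15  i=0*4+0*2+0=0

15,0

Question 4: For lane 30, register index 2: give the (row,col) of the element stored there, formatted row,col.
15,4

lane 30: gr=7 (30/4), th=2 (30%4)
i=2: r=7+8=15, c=2*2+0+0=4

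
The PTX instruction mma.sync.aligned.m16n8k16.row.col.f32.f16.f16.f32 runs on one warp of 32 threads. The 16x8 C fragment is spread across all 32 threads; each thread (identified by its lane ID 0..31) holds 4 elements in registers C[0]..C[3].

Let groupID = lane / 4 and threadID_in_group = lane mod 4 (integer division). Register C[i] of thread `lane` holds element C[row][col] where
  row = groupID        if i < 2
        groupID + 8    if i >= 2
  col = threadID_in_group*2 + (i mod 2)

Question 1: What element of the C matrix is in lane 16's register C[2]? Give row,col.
12,0

L=16⇒gr=16>>2=4, th=16&3=0
[2]⇒row 4+8=12  col 0·2+0=0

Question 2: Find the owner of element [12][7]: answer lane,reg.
19,3

r:12=>grp=4,rB=1  c:7=>tig=3,lo=1
L=4*4+3=19  i=1*2+1=3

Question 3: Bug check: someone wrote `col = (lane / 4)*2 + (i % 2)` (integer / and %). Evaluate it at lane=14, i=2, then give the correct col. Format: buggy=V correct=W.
buggy=6 correct=4

`(lane / 4)*2 + (i % 2)`[14,2]=>6
lane 14: grp=3 (14/4), tig=2 (14%4)
i=2: r=3+8=11, c=2*2+0=4
col: 6 vs 4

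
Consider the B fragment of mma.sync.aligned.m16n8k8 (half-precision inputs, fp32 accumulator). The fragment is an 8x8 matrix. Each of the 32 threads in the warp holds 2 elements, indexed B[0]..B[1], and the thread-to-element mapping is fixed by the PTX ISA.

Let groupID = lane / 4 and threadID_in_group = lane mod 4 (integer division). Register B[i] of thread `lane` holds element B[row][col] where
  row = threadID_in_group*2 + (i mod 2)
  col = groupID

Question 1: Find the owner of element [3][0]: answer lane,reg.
c=0⇒gr=0  r=3⇒th=1,odd=1
L=0*4+1=1  i=1=1

1,1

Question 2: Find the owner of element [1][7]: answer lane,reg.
28,1

c=7->g=7  r=1->t=0,b0=1
L=7*4+0=28  i=1=1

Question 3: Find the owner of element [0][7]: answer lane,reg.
c=7→G=7  r=0→T=0,p=0
L=7*4+0=28  i=0=0

28,0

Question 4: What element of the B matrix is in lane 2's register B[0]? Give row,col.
2: g=0,t=2
[0] (2*2+0,0) = (4,0)

4,0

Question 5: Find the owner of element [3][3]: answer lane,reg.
13,1

c=3→G=3  r=3→T=1,p=1
L=3*4+1=13  i=1=1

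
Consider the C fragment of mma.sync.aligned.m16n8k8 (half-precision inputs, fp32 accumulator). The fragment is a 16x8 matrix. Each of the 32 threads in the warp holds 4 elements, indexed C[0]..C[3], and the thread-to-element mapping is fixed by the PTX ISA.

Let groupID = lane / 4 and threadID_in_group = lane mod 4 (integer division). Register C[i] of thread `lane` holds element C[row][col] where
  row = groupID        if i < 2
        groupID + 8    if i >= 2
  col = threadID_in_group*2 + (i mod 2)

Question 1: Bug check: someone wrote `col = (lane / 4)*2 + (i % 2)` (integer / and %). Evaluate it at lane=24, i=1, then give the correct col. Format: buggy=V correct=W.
buggy=13 correct=1

`(lane / 4)*2 + (i % 2)`[24,1]->13
lane 24: g=6 (24/4), t=0 (24%4)
i=1: r=6+0=6, c=0*2+1=1
col: 13 vs 1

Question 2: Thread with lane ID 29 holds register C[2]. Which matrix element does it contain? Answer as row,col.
L=29⇒gr=29>>2=7, th=29&3=1
[2]⇒row 7+8=15  col 1·2+0=2

15,2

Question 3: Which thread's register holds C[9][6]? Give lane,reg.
r=9→G=1,rhi=1  c=6→T=3,p=0
L=1*4+3=7  i=1*2+0=2

7,2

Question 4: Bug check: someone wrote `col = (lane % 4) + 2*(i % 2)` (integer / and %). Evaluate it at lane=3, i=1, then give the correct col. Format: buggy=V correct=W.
buggy=5 correct=7

`(lane % 4) + 2*(i % 2)`[3,1]->5
lane 3: gid=0 (3/4), tid=3 (3%4)
i=1: r=0+0=0, c=3*2+1=7
col: 5 vs 7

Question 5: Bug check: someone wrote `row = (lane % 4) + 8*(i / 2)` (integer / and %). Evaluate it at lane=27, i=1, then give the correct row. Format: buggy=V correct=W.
buggy=3 correct=6

`(lane % 4) + 8*(i / 2)`[27,1]→3
lane 27→27/4=6, 27 mod 4=3
i=1  r:6+0→6  c:2·3+1→7
row: 3 vs 6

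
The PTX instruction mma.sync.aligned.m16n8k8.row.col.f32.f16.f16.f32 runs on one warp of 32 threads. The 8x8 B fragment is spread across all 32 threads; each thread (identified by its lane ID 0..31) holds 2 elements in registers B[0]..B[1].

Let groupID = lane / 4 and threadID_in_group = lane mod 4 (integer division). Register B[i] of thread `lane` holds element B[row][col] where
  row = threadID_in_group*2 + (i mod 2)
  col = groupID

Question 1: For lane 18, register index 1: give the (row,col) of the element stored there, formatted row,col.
5,4

18: G=4,T=2
[1] (2*2+1,4) = (5,4)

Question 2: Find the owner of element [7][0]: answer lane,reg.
3,1

c=0→G=0  r=7→T=3,p=1
L=0*4+3=3  i=1=1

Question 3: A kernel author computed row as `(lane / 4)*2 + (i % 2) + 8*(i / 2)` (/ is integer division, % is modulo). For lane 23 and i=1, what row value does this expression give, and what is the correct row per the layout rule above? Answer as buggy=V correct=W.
buggy=11 correct=7

`(lane / 4)*2 + (i % 2) + 8*(i / 2)`[23,1]⇒11
23: gr=5,th=3
[1] (3*2+1,5) = (7,5)
row: 11 vs 7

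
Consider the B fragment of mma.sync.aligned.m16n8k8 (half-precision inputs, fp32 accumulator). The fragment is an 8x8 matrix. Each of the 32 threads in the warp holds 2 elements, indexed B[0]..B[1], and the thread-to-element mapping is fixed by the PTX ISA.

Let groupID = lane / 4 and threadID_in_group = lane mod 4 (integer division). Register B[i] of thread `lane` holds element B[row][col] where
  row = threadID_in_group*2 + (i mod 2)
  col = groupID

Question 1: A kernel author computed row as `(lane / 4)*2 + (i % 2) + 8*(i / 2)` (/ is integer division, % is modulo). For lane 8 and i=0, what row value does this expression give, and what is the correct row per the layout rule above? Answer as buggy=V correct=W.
`(lane / 4)*2 + (i % 2) + 8*(i / 2)`[8,0]=>4
lane 8=>8/4=2, 8 mod 4=0
i=0  r:2·0+0=>0  c:2
row: 4 vs 0

buggy=4 correct=0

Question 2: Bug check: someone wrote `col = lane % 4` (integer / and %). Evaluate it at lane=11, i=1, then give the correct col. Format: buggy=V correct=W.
`lane % 4`[11,1]->3
L=11->g=11>>2=2, t=11&3=3
[1]->row 3·2+1=7  col g=2
col: 3 vs 2

buggy=3 correct=2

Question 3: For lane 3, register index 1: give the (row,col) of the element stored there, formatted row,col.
7,0

3: gr=0,th=3
[1] (3*2+1,0) = (7,0)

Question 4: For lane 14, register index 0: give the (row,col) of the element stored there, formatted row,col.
4,3

14: g=3,t=2
[0] (2*2+0,3) = (4,3)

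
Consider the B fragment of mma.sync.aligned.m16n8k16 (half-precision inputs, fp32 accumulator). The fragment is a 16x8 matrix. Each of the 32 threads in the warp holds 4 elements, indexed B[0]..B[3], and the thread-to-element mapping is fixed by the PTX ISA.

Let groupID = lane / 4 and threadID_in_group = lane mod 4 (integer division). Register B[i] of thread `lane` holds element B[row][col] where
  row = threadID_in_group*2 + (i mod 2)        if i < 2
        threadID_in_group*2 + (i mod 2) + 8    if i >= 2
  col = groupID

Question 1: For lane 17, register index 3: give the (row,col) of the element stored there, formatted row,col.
lane 17->17/4=4, 17 mod 4=1
i=3  r:2·1+1+8->11  c:4

11,4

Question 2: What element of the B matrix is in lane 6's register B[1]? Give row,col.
5,1

6: grp=1,tig=2
[1] (2*2+1+0,1) = (5,1)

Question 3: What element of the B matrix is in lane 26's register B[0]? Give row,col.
4,6

lane 26→26/4=6, 26 mod 4=2
i=0  r:2·2+0+0→4  c:6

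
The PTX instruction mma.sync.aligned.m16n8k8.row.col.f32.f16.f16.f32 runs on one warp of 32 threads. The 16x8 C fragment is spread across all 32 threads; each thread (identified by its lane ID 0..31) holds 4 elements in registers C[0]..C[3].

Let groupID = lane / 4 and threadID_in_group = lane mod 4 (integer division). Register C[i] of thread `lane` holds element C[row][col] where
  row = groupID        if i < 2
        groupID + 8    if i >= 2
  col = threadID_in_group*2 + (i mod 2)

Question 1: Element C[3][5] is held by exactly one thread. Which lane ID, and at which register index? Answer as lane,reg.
14,1

r=3⇒gr=3,Rb=0  c=5⇒th=2,odd=1
L=3*4+2=14  i=0*2+1=1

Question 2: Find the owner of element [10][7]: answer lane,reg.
r=10→G=2,rhi=1  c=7→T=3,p=1
L=2*4+3=11  i=1*2+1=3

11,3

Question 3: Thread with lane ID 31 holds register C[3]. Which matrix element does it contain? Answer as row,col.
15,7

L=31->gid=31>>2=7, tid=31&3=3
[3]->row 7+8=15  col 3·2+1=7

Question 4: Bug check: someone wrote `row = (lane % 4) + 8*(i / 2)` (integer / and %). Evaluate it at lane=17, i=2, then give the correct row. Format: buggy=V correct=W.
buggy=9 correct=12

`(lane % 4) + 8*(i / 2)`[17,2]=>9
lane 17=>17/4=4, 17 mod 4=1
i=2  r:4+8=>12  c:2·1+0=>2
row: 9 vs 12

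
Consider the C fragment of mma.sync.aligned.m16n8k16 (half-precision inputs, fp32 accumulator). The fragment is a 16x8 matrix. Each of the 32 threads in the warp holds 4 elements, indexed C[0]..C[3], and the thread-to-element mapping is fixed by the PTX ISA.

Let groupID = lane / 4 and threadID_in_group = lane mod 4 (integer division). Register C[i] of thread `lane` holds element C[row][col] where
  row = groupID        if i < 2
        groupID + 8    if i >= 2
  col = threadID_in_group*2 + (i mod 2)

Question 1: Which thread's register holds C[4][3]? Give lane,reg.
17,1

r=4->g=4,rb=0  c=3->t=1,b0=1
L=4*4+1=17  i=0*2+1=1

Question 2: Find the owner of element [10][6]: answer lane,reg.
11,2

r=10→G=2,rhi=1  c=6→T=3,p=0
L=2*4+3=11  i=1*2+0=2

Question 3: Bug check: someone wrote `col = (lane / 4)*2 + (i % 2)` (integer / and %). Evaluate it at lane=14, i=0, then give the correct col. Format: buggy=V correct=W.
`(lane / 4)*2 + (i % 2)`[14,0]->6
L=14->gid=14>>2=3, tid=14&3=2
[0]->row 3+0=3  col 2·2+0=4
col: 6 vs 4

buggy=6 correct=4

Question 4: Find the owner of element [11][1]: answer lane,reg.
r=11⇒gr=3,Rb=1  c=1⇒th=0,odd=1
L=3*4+0=12  i=1*2+1=3

12,3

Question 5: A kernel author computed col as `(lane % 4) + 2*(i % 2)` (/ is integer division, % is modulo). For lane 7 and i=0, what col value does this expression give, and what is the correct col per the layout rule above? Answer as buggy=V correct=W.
`(lane % 4) + 2*(i % 2)`[7,0]→3
L=7→G=7>>2=1, T=7&3=3
[0]→row 1+0=1  col 3·2+0=6
col: 3 vs 6

buggy=3 correct=6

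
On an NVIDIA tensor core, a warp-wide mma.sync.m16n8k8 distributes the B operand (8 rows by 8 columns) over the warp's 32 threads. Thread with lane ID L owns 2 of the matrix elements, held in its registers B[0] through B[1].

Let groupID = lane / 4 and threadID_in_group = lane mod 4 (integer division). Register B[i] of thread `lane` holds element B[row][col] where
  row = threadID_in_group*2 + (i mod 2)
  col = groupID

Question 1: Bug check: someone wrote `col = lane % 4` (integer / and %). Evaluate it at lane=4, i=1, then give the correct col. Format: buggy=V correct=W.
`lane % 4`[4,1]⇒0
L=4⇒gr=4>>2=1, th=4&3=0
[1]⇒row 0·2+1=1  col gr=1
col: 0 vs 1

buggy=0 correct=1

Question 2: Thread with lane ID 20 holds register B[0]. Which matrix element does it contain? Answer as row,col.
0,5

lane 20: g=5 (20/4), t=0 (20%4)
i=0: r=0*2+0=0, c=g=5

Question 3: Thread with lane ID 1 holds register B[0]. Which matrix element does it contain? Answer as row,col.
1: gr=0,th=1
[0] (1*2+0,0) = (2,0)

2,0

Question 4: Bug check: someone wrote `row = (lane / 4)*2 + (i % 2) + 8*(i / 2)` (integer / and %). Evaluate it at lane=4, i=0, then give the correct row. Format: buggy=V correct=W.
buggy=2 correct=0

`(lane / 4)*2 + (i % 2) + 8*(i / 2)`[4,0]->2
lane 4: g=1 (4/4), t=0 (4%4)
i=0: r=0*2+0=0, c=g=1
row: 2 vs 0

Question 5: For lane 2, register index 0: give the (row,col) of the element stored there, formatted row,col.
lane 2: gid=0 (2/4), tid=2 (2%4)
i=0: r=2*2+0=4, c=gid=0

4,0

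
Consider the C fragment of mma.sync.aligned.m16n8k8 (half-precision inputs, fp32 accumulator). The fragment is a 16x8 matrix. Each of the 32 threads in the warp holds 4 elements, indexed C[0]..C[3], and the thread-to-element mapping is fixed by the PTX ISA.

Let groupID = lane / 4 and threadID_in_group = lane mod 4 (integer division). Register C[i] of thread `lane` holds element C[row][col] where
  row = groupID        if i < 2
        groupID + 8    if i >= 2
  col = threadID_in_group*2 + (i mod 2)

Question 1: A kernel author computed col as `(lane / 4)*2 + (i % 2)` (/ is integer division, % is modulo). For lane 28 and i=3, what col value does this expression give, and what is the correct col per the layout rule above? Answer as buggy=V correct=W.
`(lane / 4)*2 + (i % 2)`[28,3]=>15
L=28=>grp=28>>2=7, tig=28&3=0
[3]=>row 7+8=15  col 0·2+1=1
col: 15 vs 1

buggy=15 correct=1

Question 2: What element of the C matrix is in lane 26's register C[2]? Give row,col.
14,4

26: G=6,T=2
[2] (6+8,2*2+0) = (14,4)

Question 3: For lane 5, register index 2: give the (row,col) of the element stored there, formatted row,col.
lane 5: G=1 (5/4), T=1 (5%4)
i=2: r=1+8=9, c=1*2+0=2

9,2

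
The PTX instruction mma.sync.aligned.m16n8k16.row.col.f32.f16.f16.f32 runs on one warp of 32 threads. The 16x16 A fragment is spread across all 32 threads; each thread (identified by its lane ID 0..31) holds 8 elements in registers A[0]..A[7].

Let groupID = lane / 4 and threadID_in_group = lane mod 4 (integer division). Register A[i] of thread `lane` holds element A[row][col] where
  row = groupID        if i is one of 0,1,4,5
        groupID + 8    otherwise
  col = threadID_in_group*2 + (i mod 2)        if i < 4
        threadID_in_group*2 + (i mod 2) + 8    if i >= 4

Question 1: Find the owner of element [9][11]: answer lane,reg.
r=9->g=1,rb=1  c=11->cb=1,t=1,b0=1
L=1*4+1=5  i=1*4+1*2+1=7

5,7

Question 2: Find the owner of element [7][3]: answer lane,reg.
29,1

r=7→G=7,rhi=0  c=3→chi=0,T=1,p=1
L=7*4+1=29  i=0*4+0*2+1=1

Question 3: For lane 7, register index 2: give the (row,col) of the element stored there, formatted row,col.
9,6

L=7->g=7>>2=1, t=7&3=3
[2]->row 1+8=9  col 3·2+0+0=6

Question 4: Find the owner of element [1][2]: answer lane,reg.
5,0

r: 1->gid=1,r8=0  c: 2->c8=0,tid=1,i&1=0
L=1*4+1=5  i=0*4+0*2+0=0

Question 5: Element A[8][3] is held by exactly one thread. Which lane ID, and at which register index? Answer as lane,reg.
1,3

r=8⇒gr=0,Rb=1  c=3⇒Cb=0,th=1,odd=1
L=0*4+1=1  i=0*4+1*2+1=3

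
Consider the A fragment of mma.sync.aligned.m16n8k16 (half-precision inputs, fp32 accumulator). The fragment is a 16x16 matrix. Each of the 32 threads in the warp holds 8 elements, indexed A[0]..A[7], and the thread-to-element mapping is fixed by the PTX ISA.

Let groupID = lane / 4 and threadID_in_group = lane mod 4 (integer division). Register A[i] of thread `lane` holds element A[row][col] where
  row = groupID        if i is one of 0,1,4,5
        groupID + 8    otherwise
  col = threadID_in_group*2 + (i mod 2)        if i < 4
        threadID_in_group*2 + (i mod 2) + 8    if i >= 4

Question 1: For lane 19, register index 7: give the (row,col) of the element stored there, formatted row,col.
12,15

19: grp=4,tig=3
[7] (4+8,3*2+1+8) = (12,15)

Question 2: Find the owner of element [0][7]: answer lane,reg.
3,1

r: 0->gid=0,r8=0  c: 7->c8=0,tid=3,i&1=1
L=0*4+3=3  i=0*4+0*2+1=1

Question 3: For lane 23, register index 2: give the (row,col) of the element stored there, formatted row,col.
23: gr=5,th=3
[2] (5+8,3*2+0+0) = (13,6)

13,6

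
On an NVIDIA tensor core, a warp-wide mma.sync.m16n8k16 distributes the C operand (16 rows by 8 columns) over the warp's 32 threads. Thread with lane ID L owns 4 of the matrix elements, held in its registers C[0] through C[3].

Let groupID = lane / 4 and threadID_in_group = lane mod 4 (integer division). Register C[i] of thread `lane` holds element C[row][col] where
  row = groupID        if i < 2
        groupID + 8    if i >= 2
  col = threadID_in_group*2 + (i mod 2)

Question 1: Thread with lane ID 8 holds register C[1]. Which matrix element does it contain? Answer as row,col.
2,1

8: g=2,t=0
[1] (2+0,0*2+1) = (2,1)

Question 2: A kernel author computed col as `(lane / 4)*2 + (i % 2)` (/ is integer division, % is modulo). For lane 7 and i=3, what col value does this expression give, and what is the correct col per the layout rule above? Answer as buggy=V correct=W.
buggy=3 correct=7

`(lane / 4)*2 + (i % 2)`[7,3]→3
lane 7→7/4=1, 7 mod 4=3
i=3  r:1+8→9  c:2·3+1→7
col: 3 vs 7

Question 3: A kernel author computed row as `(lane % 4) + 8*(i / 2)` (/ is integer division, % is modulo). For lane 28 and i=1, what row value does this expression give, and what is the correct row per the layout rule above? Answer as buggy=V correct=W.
`(lane % 4) + 8*(i / 2)`[28,1]⇒0
lane 28⇒28/4=7, 28 mod 4=0
i=1  r:7+0⇒7  c:2·0+1⇒1
row: 0 vs 7

buggy=0 correct=7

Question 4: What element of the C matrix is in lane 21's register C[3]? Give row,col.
13,3

21: gid=5,tid=1
[3] (5+8,1*2+1) = (13,3)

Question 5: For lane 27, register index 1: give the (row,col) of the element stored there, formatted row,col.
lane 27⇒27/4=6, 27 mod 4=3
i=1  r:6+0⇒6  c:2·3+1⇒7

6,7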